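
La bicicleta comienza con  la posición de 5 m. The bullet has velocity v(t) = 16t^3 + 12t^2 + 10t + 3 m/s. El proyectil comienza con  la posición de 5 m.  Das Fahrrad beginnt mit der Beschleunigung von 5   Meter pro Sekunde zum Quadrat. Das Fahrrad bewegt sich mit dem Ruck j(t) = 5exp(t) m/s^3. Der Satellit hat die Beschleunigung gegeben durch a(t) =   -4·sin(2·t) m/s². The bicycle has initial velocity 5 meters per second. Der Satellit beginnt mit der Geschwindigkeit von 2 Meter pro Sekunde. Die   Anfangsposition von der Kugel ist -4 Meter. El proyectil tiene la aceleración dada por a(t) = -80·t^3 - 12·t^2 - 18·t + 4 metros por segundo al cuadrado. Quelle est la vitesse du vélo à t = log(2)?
Nous devons trouver la primitive de notre équation du jerk j(t) = 5·exp(t) 2 fois. L'intégrale du jerk, avec a(0) = 5, donne l'accélération: a(t) = 5·exp(t). La primitive de l'accélération, avec v(0) = 5, donne la vitesse: v(t) = 5·exp(t). Nous avons la vitesse v(t) = 5·exp(t). En substituant t = log(2): v(log(2)) = 10.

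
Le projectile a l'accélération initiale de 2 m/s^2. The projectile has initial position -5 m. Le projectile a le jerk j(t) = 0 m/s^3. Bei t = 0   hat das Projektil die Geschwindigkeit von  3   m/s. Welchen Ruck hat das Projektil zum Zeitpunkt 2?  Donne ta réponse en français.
De l'équation du jerk j(t) = 0, nous substituons t = 2 pour obtenir j = 0.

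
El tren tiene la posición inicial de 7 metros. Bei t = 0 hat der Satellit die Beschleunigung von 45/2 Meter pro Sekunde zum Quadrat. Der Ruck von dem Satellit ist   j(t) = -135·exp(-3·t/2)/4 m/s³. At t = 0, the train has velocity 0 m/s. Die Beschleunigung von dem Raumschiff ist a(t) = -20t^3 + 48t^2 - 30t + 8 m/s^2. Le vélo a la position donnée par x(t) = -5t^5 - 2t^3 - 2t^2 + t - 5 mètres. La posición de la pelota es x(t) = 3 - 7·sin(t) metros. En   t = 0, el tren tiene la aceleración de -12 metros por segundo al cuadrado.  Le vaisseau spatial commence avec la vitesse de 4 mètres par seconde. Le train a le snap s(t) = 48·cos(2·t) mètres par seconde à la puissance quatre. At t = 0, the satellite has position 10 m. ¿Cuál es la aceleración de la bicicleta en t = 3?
Partiendo de la posición x(t) = -5·t^5 - 2·t^3 - 2·t^2 + t - 5, tomamos 2 derivadas. Derivando la posición, obtenemos la velocidad: v(t) = -25·t^4 - 6·t^2 - 4·t + 1. Tomando d/dt de v(t), encontramos a(t) = -100·t^3 - 12·t - 4. Usando a(t) = -100·t^3 - 12·t - 4 y sustituyendo t = 3, encontramos a = -2740.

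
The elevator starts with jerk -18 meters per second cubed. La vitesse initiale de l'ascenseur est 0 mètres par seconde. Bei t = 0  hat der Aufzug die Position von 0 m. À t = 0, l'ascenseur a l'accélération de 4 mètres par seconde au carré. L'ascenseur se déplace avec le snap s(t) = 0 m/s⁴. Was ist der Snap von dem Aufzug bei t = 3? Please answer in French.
En utilisant s(t) = 0 et en substituant t = 3, nous trouvons s = 0.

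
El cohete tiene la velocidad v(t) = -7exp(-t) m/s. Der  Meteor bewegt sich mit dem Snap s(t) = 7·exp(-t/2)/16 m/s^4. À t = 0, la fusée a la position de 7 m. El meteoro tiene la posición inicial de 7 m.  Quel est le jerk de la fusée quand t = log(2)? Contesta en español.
Para resolver esto, necesitamos tomar 2 derivadas de nuestra ecuación de la velocidad v(t) = -7·exp(-t). Tomando d/dt de v(t), encontramos a(t) = 7·exp(-t). Tomando d/dt de a(t), encontramos j(t) = -7·exp(-t). De la ecuación de la sacudida j(t) = -7·exp(-t), sustituimos t = log(2) para obtener j = -7/2.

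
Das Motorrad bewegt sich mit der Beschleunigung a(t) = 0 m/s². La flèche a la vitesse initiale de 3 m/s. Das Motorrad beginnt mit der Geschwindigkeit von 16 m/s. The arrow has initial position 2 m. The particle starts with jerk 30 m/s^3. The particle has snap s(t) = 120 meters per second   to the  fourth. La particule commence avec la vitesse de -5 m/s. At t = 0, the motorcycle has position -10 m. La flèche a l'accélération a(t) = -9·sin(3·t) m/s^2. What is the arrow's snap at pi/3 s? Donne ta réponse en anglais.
To solve this, we need to take 2 derivatives of our acceleration equation a(t) = -9·sin(3·t). Taking d/dt of a(t), we find j(t) = -27·cos(3·t). Differentiating jerk, we get snap: s(t) = 81·sin(3·t). We have snap s(t) = 81·sin(3·t). Substituting t = pi/3: s(pi/3) = 0.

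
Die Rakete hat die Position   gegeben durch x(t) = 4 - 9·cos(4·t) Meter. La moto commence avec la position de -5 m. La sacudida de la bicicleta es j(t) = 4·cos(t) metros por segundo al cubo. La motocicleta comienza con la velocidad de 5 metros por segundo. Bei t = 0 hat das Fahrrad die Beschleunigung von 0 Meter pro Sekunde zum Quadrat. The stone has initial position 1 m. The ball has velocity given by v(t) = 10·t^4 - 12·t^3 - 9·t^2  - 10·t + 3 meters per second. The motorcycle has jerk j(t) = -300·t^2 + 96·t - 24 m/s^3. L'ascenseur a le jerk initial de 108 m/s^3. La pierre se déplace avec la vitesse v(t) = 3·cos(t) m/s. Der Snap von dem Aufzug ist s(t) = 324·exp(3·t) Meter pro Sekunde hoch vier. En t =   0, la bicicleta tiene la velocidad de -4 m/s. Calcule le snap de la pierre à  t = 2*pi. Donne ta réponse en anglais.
We must differentiate our velocity equation v(t) = 3·cos(t) 3 times. Taking d/dt of v(t), we find a(t) = -3·sin(t). The derivative of acceleration gives jerk: j(t) = -3·cos(t). Taking d/dt of j(t), we find s(t) = 3·sin(t). We have snap s(t) = 3·sin(t). Substituting t = 2*pi: s(2*pi) = 0.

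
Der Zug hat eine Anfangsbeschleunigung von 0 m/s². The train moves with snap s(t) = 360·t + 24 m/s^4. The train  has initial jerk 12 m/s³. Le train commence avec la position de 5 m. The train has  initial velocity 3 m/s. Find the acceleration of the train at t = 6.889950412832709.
Starting from snap s(t) = 360·t + 24, we take 2 antiderivatives. The antiderivative of snap is jerk. Using j(0) = 12, we get j(t) = 180·t^2 + 24·t + 12. Integrating jerk and using the initial condition a(0) = 0, we get a(t) = 12·t·(5·t^2 + t + 1). From the given acceleration equation a(t) = 12·t·(5·t^2 + t + 1), we substitute t = 6.889950412832709 to get a = 20276.8788270454.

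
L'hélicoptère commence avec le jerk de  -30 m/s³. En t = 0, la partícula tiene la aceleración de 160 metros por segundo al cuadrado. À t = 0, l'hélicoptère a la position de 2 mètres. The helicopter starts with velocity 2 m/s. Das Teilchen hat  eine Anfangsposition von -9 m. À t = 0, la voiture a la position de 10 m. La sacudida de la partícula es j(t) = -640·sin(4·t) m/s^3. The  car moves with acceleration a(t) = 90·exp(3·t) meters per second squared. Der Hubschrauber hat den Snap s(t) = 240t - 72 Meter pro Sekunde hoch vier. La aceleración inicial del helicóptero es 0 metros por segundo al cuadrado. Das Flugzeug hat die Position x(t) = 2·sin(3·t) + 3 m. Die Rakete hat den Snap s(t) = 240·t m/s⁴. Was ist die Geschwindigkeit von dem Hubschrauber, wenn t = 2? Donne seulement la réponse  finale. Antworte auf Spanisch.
La respuesta es 6.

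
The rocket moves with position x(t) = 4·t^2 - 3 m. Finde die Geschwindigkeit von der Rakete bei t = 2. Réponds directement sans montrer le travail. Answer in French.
À t = 2, v = 16.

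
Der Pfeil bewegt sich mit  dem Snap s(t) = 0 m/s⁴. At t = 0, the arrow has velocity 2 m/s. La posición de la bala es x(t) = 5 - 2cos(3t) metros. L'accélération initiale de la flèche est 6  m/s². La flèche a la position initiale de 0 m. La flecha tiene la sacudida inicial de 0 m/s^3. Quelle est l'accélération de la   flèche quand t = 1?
Nous devons trouver l'intégrale de notre équation du snap s(t) = 0 2 fois. La primitive du snap est le jerk. En utilisant j(0) = 0, nous obtenons j(t) = 0. En intégrant le jerk et en utilisant la condition initiale a(0) = 6, nous obtenons a(t) = 6. Nous avons l'accélération a(t) = 6. En substituant t = 1: a(1) = 6.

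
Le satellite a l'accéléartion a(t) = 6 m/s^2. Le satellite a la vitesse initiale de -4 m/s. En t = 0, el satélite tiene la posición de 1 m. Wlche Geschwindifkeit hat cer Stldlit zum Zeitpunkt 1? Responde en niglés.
To find the answer, we compute 1 antiderivative of a(t) = 6. Finding the integral of a(t) and using v(0) = -4: v(t) = 6·t - 4. From the given velocity equation v(t) = 6·t - 4, we substitute t = 1 to get v = 2.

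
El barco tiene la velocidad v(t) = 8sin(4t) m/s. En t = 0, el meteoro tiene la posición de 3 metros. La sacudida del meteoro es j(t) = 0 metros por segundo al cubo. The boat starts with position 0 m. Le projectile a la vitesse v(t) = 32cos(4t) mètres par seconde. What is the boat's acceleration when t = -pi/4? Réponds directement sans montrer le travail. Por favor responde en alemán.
Die Antwort ist -32.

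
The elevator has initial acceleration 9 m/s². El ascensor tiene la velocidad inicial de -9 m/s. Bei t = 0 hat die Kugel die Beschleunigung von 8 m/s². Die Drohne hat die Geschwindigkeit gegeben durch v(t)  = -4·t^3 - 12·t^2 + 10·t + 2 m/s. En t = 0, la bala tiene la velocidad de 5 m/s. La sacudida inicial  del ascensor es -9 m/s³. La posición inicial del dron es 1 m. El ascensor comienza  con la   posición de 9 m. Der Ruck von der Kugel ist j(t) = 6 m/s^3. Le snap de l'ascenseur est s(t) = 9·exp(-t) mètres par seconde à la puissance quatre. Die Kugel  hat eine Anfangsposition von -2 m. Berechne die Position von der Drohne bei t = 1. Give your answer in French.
Pour résoudre ceci, nous devons prendre 1 primitive de notre équation de la vitesse v(t) = -4·t^3 - 12·t^2 + 10·t + 2. L'intégrale de la vitesse est la position. En utilisant x(0) = 1, nous obtenons x(t) = -t^4 - 4·t^3 + 5·t^2 + 2·t + 1. De l'équation de la position x(t) = -t^4 - 4·t^3 + 5·t^2 + 2·t + 1, nous substituons t = 1 pour obtenir x = 3.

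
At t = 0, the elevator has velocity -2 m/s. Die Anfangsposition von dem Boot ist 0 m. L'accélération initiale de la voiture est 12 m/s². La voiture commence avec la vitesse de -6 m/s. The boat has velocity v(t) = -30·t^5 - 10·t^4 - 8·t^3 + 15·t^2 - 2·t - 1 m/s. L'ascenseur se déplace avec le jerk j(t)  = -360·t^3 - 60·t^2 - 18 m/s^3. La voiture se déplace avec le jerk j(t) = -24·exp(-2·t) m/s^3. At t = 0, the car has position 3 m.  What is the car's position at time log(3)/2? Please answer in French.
Nous devons trouver la primitive de notre équation du jerk j(t) = -24·exp(-2·t) 3 fois. L'intégrale du jerk est l'accélération. En utilisant a(0) = 12, nous obtenons a(t) = 12·exp(-2·t). La primitive de l'accélération est la vitesse. En utilisant v(0) = -6, nous obtenons v(t) = -6·exp(-2·t). L'intégrale de la vitesse est la position. En utilisant x(0) = 3, nous obtenons x(t) = 3·exp(-2·t). De l'équation de la position x(t) = 3·exp(-2·t), nous substituons t = log(3)/2 pour obtenir x = 1.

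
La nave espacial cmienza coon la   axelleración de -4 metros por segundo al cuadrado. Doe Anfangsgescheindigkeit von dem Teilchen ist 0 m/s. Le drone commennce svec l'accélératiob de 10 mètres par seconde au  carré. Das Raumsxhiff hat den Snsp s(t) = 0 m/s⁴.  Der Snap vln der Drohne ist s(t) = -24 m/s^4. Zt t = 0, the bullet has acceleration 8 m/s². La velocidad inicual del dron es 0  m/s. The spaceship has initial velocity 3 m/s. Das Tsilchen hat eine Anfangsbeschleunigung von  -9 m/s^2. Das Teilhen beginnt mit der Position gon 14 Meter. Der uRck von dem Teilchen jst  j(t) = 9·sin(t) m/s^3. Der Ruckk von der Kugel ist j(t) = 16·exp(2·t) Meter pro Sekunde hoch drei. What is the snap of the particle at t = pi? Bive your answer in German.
Um dies zu lösen, müssen wir 1 Ableitung unserer Gleichung für den Ruck j(t) = 9·sin(t) nehmen. Mit d/dt von j(t) finden wir s(t) = 9·cos(t). Aus der Gleichung für den Snap s(t) = 9·cos(t), setzen wir t = pi ein und erhalten s = -9.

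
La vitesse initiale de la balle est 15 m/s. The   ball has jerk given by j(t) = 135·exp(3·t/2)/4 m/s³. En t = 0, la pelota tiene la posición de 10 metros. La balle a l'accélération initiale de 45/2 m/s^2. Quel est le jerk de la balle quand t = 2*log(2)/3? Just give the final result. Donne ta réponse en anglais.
The jerk at t = 2*log(2)/3 is j = 135/2.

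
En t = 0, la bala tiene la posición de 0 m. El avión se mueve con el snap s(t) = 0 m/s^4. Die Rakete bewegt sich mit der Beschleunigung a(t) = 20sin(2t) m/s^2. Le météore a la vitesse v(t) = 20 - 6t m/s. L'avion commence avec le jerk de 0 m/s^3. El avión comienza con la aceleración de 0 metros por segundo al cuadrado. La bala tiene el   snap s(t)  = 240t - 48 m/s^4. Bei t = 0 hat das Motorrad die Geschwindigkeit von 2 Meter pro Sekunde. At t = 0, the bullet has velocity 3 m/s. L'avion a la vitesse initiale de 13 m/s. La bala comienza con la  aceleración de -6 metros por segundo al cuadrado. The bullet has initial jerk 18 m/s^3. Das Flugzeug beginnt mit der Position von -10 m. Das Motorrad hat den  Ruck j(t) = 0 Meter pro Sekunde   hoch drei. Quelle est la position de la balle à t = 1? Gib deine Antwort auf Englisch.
We need to integrate our snap equation s(t) = 240·t - 48 4 times. Integrating snap and using the initial condition j(0) = 18, we get j(t) = 120·t^2 - 48·t + 18. The integral of jerk is acceleration. Using a(0) = -6, we get a(t) = 40·t^3 - 24·t^2 + 18·t - 6. Taking ∫a(t)dt and applying v(0) = 3, we find v(t) = 10·t^4 - 8·t^3 + 9·t^2 - 6·t + 3. Integrating velocity and using the initial condition x(0) = 0, we get x(t) = 2·t^5 - 2·t^4 + 3·t^3 - 3·t^2 + 3·t. From the given position equation x(t) = 2·t^5 - 2·t^4 + 3·t^3 - 3·t^2 + 3·t, we substitute t = 1 to get x = 3.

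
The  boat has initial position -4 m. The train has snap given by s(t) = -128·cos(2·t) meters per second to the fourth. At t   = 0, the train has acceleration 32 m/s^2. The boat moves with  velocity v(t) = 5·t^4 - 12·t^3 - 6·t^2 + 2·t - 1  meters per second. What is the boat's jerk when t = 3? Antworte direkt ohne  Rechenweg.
j(3) = 312.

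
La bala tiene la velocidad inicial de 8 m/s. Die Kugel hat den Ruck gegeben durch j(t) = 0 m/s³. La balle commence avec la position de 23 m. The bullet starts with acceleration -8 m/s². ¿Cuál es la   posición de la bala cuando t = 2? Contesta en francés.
Pour résoudre ceci, nous devons prendre 3 intégrales de notre équation du jerk j(t) = 0. L'intégrale du jerk est l'accélération. En utilisant a(0) = -8, nous obtenons a(t) = -8. En prenant ∫a(t)dt et en appliquant v(0) = 8, nous trouvons v(t) = 8 - 8·t. La primitive de la vitesse est la position. En utilisant x(0) = 23, nous obtenons x(t) = -4·t^2 + 8·t + 23. Nous avons la position x(t) = -4·t^2 + 8·t + 23. En substituant t = 2: x(2) = 23.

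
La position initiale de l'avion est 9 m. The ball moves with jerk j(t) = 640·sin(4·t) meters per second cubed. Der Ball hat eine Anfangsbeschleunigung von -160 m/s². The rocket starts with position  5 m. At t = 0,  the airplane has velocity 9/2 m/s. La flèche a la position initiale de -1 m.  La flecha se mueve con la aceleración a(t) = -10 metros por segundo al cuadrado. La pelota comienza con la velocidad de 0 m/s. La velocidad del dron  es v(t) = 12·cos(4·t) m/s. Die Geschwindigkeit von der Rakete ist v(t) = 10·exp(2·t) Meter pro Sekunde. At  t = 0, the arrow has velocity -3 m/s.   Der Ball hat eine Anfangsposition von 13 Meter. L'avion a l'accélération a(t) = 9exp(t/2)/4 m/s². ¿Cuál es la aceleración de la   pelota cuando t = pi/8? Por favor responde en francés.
Nous devons trouver l'intégrale de notre équation du jerk j(t) = 640·sin(4·t) 1 fois. L'intégrale du jerk, avec a(0) = -160, donne l'accélération: a(t) = -160·cos(4·t). En utilisant a(t) = -160·cos(4·t) et en substituant t = pi/8, nous trouvons a = 0.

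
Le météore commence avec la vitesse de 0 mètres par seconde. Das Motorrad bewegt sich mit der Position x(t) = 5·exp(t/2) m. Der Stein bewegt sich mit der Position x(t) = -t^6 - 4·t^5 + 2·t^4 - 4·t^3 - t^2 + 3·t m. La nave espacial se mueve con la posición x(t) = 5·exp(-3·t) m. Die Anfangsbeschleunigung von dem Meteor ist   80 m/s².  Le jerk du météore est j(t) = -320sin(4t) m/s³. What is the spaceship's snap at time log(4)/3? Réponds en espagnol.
Para resolver esto, necesitamos tomar 4 derivadas de nuestra ecuación de la posición x(t) = 5·exp(-3·t). Tomando d/dt de x(t), encontramos v(t) = -15·exp(-3·t). La derivada de la velocidad da la aceleración: a(t) = 45·exp(-3·t). Derivando la aceleración, obtenemos la sacudida: j(t) = -135·exp(-3·t). Derivando la sacudida, obtenemos el snap: s(t) = 405·exp(-3·t). Tenemos el snap s(t) = 405·exp(-3·t). Sustituyendo t = log(4)/3: s(log(4)/3) = 405/4.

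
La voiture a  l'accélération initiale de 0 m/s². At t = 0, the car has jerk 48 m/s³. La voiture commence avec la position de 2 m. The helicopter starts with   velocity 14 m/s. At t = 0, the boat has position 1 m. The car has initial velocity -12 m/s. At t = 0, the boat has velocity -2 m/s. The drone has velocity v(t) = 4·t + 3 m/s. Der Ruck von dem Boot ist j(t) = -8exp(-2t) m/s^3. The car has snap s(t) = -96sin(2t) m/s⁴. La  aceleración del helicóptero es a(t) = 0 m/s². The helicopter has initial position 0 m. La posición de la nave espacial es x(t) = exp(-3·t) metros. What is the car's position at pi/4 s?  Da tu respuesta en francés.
Nous devons trouver l'intégrale de notre équation du snap s(t) = -96·sin(2·t) 4 fois. En intégrant le snap et en utilisant la condition initiale j(0) = 48, nous obtenons j(t) = 48·cos(2·t). L'intégrale du jerk est l'accélération. En utilisant a(0) = 0, nous obtenons a(t) = 24·sin(2·t). La primitive de l'accélération est la vitesse. En utilisant v(0) = -12, nous obtenons v(t) = -12·cos(2·t). La primitive de la vitesse est la position. En utilisant x(0) = 2, nous obtenons x(t) = 2 - 6·sin(2·t). De l'équation de la position x(t) = 2 - 6·sin(2·t), nous substituons t = pi/4 pour obtenir x = -4.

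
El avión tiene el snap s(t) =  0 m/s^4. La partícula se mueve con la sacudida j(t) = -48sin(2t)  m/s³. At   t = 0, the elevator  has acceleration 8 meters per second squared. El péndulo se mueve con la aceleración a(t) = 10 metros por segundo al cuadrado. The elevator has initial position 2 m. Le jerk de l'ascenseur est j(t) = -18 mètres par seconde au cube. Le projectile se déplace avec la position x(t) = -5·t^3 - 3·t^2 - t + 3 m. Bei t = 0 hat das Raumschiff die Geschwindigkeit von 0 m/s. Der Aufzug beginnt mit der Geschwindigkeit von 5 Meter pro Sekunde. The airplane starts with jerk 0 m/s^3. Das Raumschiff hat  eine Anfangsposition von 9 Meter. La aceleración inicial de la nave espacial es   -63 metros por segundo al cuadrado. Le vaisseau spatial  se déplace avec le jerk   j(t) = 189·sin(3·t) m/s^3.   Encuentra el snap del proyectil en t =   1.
Para resolver esto, necesitamos tomar 4 derivadas de nuestra ecuación de la posición x(t) = -5·t^3 - 3·t^2 - t + 3. Tomando d/dt de x(t), encontramos v(t) = -15·t^2 - 6·t - 1. Derivando la velocidad, obtenemos la aceleración: a(t) = -30·t - 6. Derivando la aceleración, obtenemos la sacudida: j(t) = -30. La derivada de la sacudida da el snap: s(t) = 0. Usando s(t) = 0 y sustituyendo t = 1, encontramos s = 0.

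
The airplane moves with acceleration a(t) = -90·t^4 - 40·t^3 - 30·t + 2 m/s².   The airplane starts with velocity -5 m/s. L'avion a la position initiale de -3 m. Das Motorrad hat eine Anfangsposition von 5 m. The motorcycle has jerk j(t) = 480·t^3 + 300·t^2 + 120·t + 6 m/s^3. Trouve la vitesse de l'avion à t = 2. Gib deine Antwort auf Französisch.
Pour résoudre ceci, nous devons prendre 1 intégrale de notre équation de l'accélération a(t) = -90·t^4 - 40·t^3 - 30·t + 2. L'intégrale de l'accélération, avec v(0) = -5, donne la vitesse: v(t) = -18·t^5 - 10·t^4 - 15·t^2 + 2·t - 5. De l'équation de la vitesse v(t) = -18·t^5 - 10·t^4 - 15·t^2 + 2·t - 5, nous substituons t = 2 pour obtenir v = -797.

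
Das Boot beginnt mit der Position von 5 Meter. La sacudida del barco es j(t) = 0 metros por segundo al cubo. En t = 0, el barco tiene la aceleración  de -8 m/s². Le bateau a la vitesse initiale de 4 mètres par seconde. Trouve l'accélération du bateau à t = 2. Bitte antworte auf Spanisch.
Necesitamos integrar nuestra ecuación de la sacudida j(t) = 0 1 vez. La integral de la sacudida es la aceleración. Usando a(0) = -8, obtenemos a(t) = -8. De la ecuación de la aceleración a(t) = -8, sustituimos t = 2 para obtener a = -8.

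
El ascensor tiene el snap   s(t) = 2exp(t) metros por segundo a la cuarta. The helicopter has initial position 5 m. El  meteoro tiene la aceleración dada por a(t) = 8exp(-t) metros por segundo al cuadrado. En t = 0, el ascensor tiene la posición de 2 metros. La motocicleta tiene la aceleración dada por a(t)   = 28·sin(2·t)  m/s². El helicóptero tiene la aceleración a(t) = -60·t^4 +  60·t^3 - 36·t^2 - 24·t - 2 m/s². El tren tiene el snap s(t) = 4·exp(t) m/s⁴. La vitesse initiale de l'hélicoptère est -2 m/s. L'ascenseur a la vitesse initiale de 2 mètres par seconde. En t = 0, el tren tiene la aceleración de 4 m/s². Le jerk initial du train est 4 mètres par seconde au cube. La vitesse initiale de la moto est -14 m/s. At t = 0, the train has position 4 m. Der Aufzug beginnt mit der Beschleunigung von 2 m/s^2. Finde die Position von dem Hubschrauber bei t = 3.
Um dies zu lösen, müssen wir 2 Stammfunktionen unserer Gleichung für die Beschleunigung a(t) = -60·t^4 + 60·t^3 - 36·t^2 - 24·t - 2 finden. Mit ∫a(t)dt und Anwendung von v(0) = -2, finden wir v(t) = -12·t^5 + 15·t^4 - 12·t^3 - 12·t^2 - 2·t - 2. Das Integral von der Geschwindigkeit, mit x(0) = 5, ergibt die Position: x(t) = -2·t^6 + 3·t^5 - 3·t^4 - 4·t^3 - t^2 - 2·t + 5. Wir haben die Position x(t) = -2·t^6 + 3·t^5 - 3·t^4 - 4·t^3 - t^2 - 2·t + 5. Durch Einsetzen von t = 3: x(3) = -1090.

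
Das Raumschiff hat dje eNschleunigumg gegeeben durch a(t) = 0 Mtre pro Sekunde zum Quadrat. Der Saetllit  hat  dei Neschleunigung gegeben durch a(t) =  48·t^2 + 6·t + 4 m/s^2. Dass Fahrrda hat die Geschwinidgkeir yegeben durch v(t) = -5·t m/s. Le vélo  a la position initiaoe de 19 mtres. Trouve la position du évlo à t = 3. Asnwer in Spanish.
Partiendo de la velocidad v(t) = -5·t, tomamos 1 integral. Integrando la velocidad y usando la condición inicial x(0) = 19, obtenemos x(t) = 19 - 5·t^2/2. Usando x(t) = 19 - 5·t^2/2 y sustituyendo t = 3, encontramos x = -7/2.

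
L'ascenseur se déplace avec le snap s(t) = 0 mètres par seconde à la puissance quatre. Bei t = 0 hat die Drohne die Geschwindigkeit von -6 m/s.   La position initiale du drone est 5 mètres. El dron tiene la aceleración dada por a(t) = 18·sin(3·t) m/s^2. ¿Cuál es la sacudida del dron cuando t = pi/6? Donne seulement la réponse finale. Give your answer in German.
Die Antwort ist 0.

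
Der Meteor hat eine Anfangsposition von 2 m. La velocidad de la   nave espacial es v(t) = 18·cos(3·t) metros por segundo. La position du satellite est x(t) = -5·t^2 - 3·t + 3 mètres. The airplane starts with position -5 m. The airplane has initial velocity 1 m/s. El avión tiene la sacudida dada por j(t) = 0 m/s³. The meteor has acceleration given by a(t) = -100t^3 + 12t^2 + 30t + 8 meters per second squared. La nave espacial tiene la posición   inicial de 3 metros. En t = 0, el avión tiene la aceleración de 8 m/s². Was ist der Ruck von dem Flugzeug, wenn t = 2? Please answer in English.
Using j(t) = 0 and substituting t = 2, we find j = 0.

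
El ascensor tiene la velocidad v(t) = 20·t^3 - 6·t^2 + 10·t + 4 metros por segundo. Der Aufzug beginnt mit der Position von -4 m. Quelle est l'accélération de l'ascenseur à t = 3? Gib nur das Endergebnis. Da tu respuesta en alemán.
Die Antwort ist 514.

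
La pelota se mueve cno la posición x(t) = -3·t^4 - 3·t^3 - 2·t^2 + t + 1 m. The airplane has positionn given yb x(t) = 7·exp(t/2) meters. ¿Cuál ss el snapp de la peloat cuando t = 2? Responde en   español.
Partiendo de la posición x(t) = -3·t^4 - 3·t^3 - 2·t^2 + t + 1, tomamos 4 derivadas. Derivando la posición, obtenemos la velocidad: v(t) = -12·t^3 - 9·t^2 - 4·t + 1. La derivada de la velocidad da la aceleración: a(t) = -36·t^2 - 18·t - 4. La derivada de la aceleración da la sacudida: j(t) = -72·t - 18. Derivando la sacudida, obtenemos el snap: s(t) = -72. Usando s(t) = -72 y sustituyendo t = 2, encontramos s = -72.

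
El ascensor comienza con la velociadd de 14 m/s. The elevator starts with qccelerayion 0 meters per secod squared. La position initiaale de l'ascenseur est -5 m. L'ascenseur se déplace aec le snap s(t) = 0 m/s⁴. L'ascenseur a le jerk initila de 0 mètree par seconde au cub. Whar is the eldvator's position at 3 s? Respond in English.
We need to integrate our snap equation s(t) = 0 4 times. Taking ∫s(t)dt and applying j(0) = 0, we find j(t) = 0. The integral of jerk is acceleration. Using a(0) = 0, we get a(t) = 0. The antiderivative of acceleration is velocity. Using v(0) = 14, we get v(t) = 14. Taking ∫v(t)dt and applying x(0) = -5, we find x(t) = 14·t - 5. From the given position equation x(t) = 14·t - 5, we substitute t = 3 to get x = 37.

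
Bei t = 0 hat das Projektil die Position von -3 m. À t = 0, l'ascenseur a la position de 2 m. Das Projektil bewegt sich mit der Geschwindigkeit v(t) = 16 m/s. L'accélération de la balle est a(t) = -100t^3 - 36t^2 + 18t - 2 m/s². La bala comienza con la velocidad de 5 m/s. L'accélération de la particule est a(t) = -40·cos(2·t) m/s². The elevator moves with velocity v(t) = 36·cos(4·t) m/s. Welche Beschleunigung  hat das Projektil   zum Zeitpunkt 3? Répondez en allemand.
Um dies zu lösen, müssen wir 1 Ableitung unserer Gleichung für die Geschwindigkeit v(t) = 16 nehmen. Durch Ableiten von der Geschwindigkeit erhalten wir die Beschleunigung: a(t) = 0. Aus der Gleichung für die Beschleunigung a(t) = 0, setzen wir t = 3 ein und erhalten a = 0.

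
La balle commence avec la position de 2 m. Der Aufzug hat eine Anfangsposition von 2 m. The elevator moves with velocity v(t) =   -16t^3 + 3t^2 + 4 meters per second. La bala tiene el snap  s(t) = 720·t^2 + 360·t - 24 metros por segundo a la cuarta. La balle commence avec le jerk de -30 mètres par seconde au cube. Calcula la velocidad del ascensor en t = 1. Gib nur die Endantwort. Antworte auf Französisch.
À t = 1, v = -9.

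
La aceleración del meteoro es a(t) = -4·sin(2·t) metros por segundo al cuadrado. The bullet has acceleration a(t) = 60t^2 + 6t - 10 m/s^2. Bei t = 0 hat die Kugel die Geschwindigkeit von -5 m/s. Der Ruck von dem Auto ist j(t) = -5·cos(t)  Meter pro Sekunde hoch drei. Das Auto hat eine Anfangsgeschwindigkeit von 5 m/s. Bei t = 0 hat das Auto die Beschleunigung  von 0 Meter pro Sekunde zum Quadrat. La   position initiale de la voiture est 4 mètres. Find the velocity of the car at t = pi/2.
We need to integrate our jerk equation j(t) = -5·cos(t) 2 times. Integrating jerk and using the initial condition a(0) = 0, we get a(t) = -5·sin(t). Finding the integral of a(t) and using v(0) = 5: v(t) = 5·cos(t). We have velocity v(t) = 5·cos(t). Substituting t = pi/2: v(pi/2) = 0.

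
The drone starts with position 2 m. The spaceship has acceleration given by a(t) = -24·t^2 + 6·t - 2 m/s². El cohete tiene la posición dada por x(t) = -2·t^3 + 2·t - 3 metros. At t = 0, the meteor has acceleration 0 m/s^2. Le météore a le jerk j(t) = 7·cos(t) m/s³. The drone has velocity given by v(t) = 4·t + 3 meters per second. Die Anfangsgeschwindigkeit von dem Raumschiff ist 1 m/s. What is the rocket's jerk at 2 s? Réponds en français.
En partant de la position x(t) = -2·t^3 + 2·t - 3, nous prenons 3 dérivées. La dérivée de la position donne la vitesse: v(t) = 2 - 6·t^2. En prenant d/dt de v(t), nous trouvons a(t) = -12·t. En prenant d/dt de a(t), nous trouvons j(t) = -12. En utilisant j(t) = -12 et en substituant t = 2, nous trouvons j = -12.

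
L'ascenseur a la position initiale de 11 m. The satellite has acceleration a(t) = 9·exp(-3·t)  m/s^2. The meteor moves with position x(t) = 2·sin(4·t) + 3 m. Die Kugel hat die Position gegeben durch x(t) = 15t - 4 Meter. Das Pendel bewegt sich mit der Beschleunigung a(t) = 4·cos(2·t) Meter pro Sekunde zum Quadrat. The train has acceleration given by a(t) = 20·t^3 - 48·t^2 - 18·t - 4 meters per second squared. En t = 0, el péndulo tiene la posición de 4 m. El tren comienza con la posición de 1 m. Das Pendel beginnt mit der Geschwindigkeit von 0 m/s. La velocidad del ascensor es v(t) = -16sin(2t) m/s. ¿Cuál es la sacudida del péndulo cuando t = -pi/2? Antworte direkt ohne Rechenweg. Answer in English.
At t = -pi/2, j = 0.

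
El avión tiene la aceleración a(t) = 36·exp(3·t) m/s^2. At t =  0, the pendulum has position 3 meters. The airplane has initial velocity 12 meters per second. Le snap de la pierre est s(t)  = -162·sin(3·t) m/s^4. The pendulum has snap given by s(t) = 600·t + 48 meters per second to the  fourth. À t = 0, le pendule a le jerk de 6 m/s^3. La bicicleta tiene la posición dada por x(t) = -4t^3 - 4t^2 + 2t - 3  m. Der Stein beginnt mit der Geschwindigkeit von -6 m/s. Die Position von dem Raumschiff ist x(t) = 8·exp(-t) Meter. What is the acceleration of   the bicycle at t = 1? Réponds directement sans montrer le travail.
The answer is -32.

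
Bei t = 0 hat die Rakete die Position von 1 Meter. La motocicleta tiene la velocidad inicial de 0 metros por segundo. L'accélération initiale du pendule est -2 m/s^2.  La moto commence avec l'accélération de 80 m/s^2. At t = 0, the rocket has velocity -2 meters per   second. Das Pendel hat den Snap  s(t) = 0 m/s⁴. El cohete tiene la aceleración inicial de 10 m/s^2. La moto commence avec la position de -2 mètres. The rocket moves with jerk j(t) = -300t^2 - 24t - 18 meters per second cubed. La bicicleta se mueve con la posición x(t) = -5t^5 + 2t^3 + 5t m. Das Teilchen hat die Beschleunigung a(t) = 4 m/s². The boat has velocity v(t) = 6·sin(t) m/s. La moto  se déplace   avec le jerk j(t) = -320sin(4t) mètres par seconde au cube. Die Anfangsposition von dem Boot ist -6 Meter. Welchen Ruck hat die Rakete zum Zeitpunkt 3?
Wir haben den Ruck j(t) = -300·t^2 - 24·t - 18. Durch Einsetzen von t = 3: j(3) = -2790.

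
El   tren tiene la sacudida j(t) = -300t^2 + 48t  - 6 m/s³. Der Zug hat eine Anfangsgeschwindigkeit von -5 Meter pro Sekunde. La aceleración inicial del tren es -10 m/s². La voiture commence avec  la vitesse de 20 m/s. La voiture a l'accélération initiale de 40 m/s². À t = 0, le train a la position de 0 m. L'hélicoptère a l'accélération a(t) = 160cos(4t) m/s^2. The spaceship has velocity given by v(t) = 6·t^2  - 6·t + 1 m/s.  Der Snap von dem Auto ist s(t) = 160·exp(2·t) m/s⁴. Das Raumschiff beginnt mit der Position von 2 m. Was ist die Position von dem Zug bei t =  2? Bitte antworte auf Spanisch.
Debemos encontrar la antiderivada de nuestra ecuación de la sacudida j(t) = -300·t^2 + 48·t - 6 3 veces. Integrando la sacudida y usando la condición inicial a(0) = -10, obtenemos a(t) = -100·t^3 + 24·t^2 - 6·t - 10. La antiderivada de la aceleración, con v(0) = -5, da la velocidad: v(t) = -25·t^4 + 8·t^3 - 3·t^2 - 10·t - 5. Integrando la velocidad y usando la condición inicial x(0) = 0, obtenemos x(t) = -5·t^5 + 2·t^4 - t^3 - 5·t^2 - 5·t. Usando x(t) = -5·t^5 + 2·t^4 - t^3 - 5·t^2 - 5·t y sustituyendo t = 2, encontramos x = -166.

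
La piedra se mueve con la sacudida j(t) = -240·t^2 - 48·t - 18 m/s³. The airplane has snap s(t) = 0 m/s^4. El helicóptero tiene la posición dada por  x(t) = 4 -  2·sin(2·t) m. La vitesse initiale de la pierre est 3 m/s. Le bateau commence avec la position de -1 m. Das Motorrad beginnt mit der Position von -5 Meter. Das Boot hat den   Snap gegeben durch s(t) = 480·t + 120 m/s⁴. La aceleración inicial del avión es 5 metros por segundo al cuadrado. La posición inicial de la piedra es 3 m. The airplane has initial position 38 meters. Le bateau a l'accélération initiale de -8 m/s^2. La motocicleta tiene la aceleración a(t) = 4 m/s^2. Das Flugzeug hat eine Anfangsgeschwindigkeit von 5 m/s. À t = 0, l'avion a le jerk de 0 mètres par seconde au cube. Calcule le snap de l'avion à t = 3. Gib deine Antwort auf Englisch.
Using s(t) = 0 and substituting t = 3, we find s = 0.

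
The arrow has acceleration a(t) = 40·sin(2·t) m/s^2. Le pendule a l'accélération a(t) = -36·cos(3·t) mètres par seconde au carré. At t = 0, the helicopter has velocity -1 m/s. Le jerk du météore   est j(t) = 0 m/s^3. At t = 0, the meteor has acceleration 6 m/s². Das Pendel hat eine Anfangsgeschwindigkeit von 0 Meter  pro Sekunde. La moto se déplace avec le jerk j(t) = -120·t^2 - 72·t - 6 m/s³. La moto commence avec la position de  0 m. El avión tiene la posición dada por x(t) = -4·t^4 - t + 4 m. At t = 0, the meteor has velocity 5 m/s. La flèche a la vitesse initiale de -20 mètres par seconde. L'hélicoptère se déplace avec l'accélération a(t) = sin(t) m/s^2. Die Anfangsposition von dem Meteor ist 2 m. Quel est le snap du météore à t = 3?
En partant du jerk j(t) = 0, nous prenons 1 dérivée. En prenant d/dt de j(t), nous trouvons s(t) = 0. De l'équation du snap s(t) = 0, nous substituons t = 3 pour obtenir s = 0.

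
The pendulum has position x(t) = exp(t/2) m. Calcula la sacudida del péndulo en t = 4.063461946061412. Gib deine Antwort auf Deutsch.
Wir müssen unsere Gleichung für die Position x(t) = exp(t/2) 3-mal ableiten. Die Ableitung von der Position ergibt die Geschwindigkeit: v(t) = exp(t/2)/2. Durch Ableiten von der Geschwindigkeit erhalten wir die Beschleunigung: a(t) = exp(t/2)/4. Durch Ableiten von der Beschleunigung erhalten wir den Ruck: j(t) = exp(t/2)/8. Wir haben den Ruck j(t) = exp(t/2)/8. Durch Einsetzen von t = 4.063461946061412: j(4.063461946061412) = 0.953409693803160.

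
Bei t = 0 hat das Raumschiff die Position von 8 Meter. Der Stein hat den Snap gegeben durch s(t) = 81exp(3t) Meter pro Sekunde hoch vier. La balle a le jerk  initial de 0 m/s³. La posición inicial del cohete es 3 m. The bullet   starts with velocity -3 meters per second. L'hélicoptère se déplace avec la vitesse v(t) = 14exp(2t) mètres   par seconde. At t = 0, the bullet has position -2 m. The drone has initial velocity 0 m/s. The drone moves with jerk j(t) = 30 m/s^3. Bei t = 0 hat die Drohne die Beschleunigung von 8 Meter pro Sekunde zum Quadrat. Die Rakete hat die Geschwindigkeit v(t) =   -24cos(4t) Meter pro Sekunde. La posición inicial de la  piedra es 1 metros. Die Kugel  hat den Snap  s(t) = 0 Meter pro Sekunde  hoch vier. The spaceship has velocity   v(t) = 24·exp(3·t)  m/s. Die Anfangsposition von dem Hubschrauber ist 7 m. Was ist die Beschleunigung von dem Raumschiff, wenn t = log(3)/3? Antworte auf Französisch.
Nous devons dériver notre équation de la vitesse v(t) = 24·exp(3·t) 1 fois. En dérivant la vitesse, nous obtenons l'accélération: a(t) = 72·exp(3·t). Nous avons l'accélération a(t) = 72·exp(3·t). En substituant t = log(3)/3: a(log(3)/3) = 216.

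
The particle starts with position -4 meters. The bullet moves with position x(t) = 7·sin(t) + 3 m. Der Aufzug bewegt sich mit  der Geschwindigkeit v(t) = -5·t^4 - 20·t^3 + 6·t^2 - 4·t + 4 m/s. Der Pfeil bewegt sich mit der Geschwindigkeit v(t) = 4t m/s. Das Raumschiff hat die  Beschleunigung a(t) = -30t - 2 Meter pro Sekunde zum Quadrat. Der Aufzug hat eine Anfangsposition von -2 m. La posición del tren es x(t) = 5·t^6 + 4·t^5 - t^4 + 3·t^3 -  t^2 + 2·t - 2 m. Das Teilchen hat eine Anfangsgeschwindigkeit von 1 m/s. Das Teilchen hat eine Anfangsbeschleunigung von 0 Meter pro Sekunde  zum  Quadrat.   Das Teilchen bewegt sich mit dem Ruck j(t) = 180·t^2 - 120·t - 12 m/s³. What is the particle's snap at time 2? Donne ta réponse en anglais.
To solve this, we need to take 1 derivative of our jerk equation j(t) = 180·t^2 - 120·t - 12. Differentiating jerk, we get snap: s(t) = 360·t - 120. We have snap s(t) = 360·t - 120. Substituting t = 2: s(2) = 600.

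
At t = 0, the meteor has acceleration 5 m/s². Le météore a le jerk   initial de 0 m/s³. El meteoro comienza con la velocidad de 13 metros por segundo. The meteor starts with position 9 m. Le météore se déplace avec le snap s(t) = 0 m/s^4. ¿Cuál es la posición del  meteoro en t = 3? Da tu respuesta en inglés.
We must find the integral of our snap equation s(t) = 0 4 times. The antiderivative of snap, with j(0) = 0, gives jerk: j(t) = 0. Integrating jerk and using the initial condition a(0) = 5, we get a(t) = 5. Finding the integral of a(t) and using v(0) = 13: v(t) = 5·t + 13. Taking ∫v(t)dt and applying x(0) = 9, we find x(t) = 5·t^2/2 + 13·t + 9. From the given position equation x(t) = 5·t^2/2 + 13·t + 9, we substitute t = 3 to get x = 141/2.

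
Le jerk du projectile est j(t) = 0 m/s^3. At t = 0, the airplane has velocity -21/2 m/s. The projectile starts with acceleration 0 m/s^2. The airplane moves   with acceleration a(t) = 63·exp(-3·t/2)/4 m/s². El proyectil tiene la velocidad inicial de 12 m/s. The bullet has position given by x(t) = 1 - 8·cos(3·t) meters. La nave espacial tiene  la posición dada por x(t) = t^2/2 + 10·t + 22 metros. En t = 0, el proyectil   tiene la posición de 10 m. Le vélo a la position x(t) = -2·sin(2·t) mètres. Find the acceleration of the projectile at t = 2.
Starting from jerk j(t) = 0, we take 1 antiderivative. Integrating jerk and using the initial condition a(0) = 0, we get a(t) = 0. We have acceleration a(t) = 0. Substituting t = 2: a(2) = 0.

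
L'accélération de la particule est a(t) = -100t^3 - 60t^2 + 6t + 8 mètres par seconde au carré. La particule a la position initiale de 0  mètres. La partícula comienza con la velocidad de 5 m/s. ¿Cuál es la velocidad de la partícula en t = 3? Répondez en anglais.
We need to integrate our acceleration equation a(t) = -100·t^3 - 60·t^2 + 6·t + 8 1 time. Finding the integral of a(t) and using v(0) = 5: v(t) = -25·t^4 - 20·t^3 + 3·t^2 + 8·t + 5. From the given velocity equation v(t) = -25·t^4 - 20·t^3 + 3·t^2 + 8·t + 5, we substitute t = 3 to get v = -2509.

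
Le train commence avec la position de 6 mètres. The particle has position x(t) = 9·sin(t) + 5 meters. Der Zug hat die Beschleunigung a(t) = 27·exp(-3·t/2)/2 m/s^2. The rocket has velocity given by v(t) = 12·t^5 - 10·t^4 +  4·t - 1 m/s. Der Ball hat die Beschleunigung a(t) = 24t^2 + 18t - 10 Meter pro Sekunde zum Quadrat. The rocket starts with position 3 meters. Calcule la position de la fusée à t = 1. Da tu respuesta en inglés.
To solve this, we need to take 1 integral of our velocity equation v(t) = 12·t^5 - 10·t^4 + 4·t - 1. The antiderivative of velocity, with x(0) = 3, gives position: x(t) = 2·t^6 - 2·t^5 + 2·t^2 - t + 3. Using x(t) = 2·t^6 - 2·t^5 + 2·t^2 - t + 3 and substituting t = 1, we find x = 4.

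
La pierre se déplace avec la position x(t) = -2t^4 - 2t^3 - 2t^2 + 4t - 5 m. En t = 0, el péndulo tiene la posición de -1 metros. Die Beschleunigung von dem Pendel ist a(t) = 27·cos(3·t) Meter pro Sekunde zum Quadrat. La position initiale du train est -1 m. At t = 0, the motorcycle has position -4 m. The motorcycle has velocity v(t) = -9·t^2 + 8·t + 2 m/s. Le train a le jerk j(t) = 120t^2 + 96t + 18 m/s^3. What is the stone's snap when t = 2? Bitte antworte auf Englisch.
Starting from position x(t) = -2·t^4 - 2·t^3 - 2·t^2 + 4·t - 5, we take 4 derivatives. The derivative of position gives velocity: v(t) = -8·t^3 - 6·t^2 - 4·t + 4. Differentiating velocity, we get acceleration: a(t) = -24·t^2 - 12·t - 4. The derivative of acceleration gives jerk: j(t) = -48·t - 12. Differentiating jerk, we get snap: s(t) = -48. Using s(t) = -48 and substituting t = 2, we find s = -48.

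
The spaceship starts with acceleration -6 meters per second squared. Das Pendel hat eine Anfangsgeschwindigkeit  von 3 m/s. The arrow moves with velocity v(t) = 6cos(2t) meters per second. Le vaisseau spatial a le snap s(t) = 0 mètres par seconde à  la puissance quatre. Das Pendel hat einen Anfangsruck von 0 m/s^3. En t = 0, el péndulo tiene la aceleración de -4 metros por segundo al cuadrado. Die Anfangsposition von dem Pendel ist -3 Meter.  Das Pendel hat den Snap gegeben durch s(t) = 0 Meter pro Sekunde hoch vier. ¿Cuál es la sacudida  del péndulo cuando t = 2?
Debemos encontrar la integral de nuestra ecuación del snap s(t) = 0 1 vez. Tomando ∫s(t)dt y aplicando j(0) = 0, encontramos j(t) = 0. Tenemos la sacudida j(t) = 0. Sustituyendo t = 2: j(2) = 0.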